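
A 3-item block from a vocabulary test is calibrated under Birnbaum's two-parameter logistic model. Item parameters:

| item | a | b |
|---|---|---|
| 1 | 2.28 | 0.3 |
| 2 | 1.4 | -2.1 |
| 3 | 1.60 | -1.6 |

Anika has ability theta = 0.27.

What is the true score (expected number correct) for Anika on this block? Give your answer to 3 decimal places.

P(theta) = 1 / (1 + exp(−a(theta − b)))
P_1 = 1/(1+e^{0.0684}) = 0.4829
P_2 = 1/(1+e^{-3.3180}) = 0.9650
P_3 = 1/(1+e^{-2.9920}) = 0.9522
E[score] = 0.4829 + 0.9650 + 0.9522 = 2.4002

2.400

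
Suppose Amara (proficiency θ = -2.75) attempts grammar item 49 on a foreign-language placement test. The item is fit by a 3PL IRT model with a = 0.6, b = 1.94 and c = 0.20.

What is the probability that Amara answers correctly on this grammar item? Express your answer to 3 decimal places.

0.245

P(θ) = c + (1 − c) · 1 / (1 + exp(−a(θ − b)))
Exponent: 0.6 × (-2.75 − 1.94) = -2.8140
1/(1 + e^{2.8140}) = 0.0566
P = 0.20 + 0.80 × 0.0566 = 0.2453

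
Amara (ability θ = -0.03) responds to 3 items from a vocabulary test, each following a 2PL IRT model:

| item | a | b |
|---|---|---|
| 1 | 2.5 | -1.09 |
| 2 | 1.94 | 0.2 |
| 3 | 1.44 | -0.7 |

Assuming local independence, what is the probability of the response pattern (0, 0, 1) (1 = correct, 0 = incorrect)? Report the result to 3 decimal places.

0.029

P(θ) = 1 / (1 + exp(−a(θ − b)))
P_1 = 1/(1+e^{-2.6500}) = 0.9340
P_2 = 1/(1+e^{0.4462}) = 0.3903
P_3 = 1/(1+e^{-0.9648}) = 0.7241
L = (1−P_1) × (1−P_2) × P_3 = 0.0660 × 0.6097 × 0.7241 = 0.02913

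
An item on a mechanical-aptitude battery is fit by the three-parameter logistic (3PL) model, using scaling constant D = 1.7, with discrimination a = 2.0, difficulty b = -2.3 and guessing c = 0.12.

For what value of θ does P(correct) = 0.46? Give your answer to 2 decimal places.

-2.44

P(θ) = c + (1 − c) · 1 / (1 + exp(−D·a(θ − b)))
Remove guessing floor: (0.46 − 0.12)/(1 − 0.12) = 0.3864
logit = ln(0.3864/0.6136) = -0.4626
θ = b + logit/(1.7·a) = -2.3 + (-0.4626)/3.4000 = -2.4361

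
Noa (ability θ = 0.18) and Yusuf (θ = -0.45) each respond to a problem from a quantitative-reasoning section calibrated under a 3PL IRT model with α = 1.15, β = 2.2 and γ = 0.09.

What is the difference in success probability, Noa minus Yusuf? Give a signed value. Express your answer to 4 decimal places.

P(θ) = γ + (1 − γ) · 1 / (1 + exp(−α(θ − β)))
P(Noa) = 0.1712  [exponent -2.3230]
P(Yusuf) = 0.1312  [exponent -3.0475]
Difference = 0.1712 − 0.1312 = 0.0400

0.0400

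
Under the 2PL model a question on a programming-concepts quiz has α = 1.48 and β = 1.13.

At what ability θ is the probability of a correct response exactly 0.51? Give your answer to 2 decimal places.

1.16

P(θ) = 1 / (1 + exp(−α(θ − β)))
logit = ln(0.5100/0.4900) = 0.0400
θ = β + logit/(α) = 1.13 + 0.0400/1.4800 = 1.1570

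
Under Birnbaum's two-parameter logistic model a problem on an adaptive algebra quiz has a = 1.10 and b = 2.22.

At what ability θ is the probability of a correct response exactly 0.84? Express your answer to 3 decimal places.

P(θ) = 1 / (1 + exp(−a(θ − b)))
logit = ln(0.8400/0.1600) = 1.6582
θ = b + logit/(a) = 2.22 + 1.6582/1.1000 = 3.7275

3.727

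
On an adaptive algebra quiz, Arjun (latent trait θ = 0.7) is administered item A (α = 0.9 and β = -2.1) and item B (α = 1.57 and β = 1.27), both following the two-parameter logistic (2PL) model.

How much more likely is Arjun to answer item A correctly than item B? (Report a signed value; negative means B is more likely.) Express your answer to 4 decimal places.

P(θ) = 1 / (1 + exp(−α(θ − β)))
P_A = 0.9255
P_B = 0.2901
P_A − P_B = 0.6354

0.6354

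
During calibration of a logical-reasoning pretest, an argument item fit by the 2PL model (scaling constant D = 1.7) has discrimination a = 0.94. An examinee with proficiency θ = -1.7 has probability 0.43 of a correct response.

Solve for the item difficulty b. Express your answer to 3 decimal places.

P(θ) = 1 / (1 + exp(−D·a(θ − b)))
logit(0.43) = ln(0.43/0.57) = -0.2819
b = θ − logit/(1.7·a) = -1.7 − (-0.2819)/1.5980 = -1.5236

-1.524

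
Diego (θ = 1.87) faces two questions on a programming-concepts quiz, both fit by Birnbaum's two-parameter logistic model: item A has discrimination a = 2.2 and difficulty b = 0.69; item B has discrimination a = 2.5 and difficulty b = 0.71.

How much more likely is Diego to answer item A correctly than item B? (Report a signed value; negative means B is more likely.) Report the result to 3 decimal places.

P(θ) = 1 / (1 + exp(−a(θ − b)))
P_A = 0.9306
P_B = 0.9478
P_A − P_B = -0.0172

-0.017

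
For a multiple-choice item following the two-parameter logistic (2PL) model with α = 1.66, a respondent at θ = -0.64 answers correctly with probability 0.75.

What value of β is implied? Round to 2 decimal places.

P(θ) = 1 / (1 + exp(−α(θ − β)))
logit(0.75) = ln(0.75/0.25) = 1.0986
β = θ − logit/(α) = -0.64 − 1.0986/1.6600 = -1.3018

-1.30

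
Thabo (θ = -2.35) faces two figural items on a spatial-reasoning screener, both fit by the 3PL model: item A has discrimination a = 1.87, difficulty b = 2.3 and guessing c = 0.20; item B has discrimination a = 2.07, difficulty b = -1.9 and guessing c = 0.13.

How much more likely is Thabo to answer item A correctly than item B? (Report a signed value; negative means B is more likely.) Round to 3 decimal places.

-0.176

P(θ) = c + (1 − c) · 1 / (1 + exp(−a(θ − b)))
P_A = 0.2001
P_B = 0.3759
P_A − P_B = -0.1757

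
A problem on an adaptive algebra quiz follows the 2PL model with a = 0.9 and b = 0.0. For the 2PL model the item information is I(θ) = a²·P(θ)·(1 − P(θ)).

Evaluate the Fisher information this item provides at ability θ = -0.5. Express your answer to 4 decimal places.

P = 1/(1+e^{0.4500}) = 0.3894
P(1−P) = 0.3894 × 0.6106 = 0.2378
I = a² × P(1−P) = 0.9² × 0.2378 = 0.19258

0.1926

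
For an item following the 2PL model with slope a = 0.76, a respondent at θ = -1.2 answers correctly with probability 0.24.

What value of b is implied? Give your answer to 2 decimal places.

P(θ) = 1 / (1 + exp(−a(θ − b)))
logit(0.24) = ln(0.24/0.76) = -1.1527
b = θ − logit/(a) = -1.2 − (-1.1527)/0.7600 = 0.3167

0.32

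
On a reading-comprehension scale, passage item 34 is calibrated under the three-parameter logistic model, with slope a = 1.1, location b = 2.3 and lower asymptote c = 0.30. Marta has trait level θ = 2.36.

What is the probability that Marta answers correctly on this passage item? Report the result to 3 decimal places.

P(θ) = c + (1 − c) · 1 / (1 + exp(−a(θ − b)))
Exponent: 1.1 × (2.36 − 2.3) = 0.0660
1/(1 + e^{-0.0660}) = 0.5165
P = 0.30 + 0.70 × 0.5165 = 0.6615

0.662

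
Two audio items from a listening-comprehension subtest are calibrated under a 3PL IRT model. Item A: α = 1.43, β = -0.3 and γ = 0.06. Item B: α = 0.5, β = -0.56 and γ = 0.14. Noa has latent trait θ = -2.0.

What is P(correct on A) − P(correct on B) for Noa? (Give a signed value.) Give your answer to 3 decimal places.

-0.286

P(θ) = γ + (1 − γ) · 1 / (1 + exp(−α(θ − β)))
P_A = 0.1360
P_B = 0.4216
P_A − P_B = -0.2856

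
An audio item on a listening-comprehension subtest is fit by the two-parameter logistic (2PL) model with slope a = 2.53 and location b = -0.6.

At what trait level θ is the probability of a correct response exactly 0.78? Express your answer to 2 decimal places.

-0.10

P(θ) = 1 / (1 + exp(−a(θ − b)))
logit = ln(0.7800/0.2200) = 1.2657
θ = b + logit/(a) = -0.6 + 1.2657/2.5300 = -0.0997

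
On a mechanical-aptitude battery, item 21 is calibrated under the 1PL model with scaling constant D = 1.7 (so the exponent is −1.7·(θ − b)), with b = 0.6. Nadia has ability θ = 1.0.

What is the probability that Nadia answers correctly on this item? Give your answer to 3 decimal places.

P(θ) = 1 / (1 + exp(−D·(θ − b)))
Exponent: 1.7 × (1.0 − 0.6) = 0.6800
1/(1 + e^{-0.6800}) = 0.6637
P = 0.6637

0.664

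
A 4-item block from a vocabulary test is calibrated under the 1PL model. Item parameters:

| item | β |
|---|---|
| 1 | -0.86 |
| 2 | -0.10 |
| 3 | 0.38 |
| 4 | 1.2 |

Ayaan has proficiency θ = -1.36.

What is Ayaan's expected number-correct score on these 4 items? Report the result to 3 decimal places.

P(θ) = 1 / (1 + exp(−(θ − β)))
P_1 = 1/(1+e^{0.5000}) = 0.3775
P_2 = 1/(1+e^{1.2600}) = 0.2210
P_3 = 1/(1+e^{1.7400}) = 0.1493
P_4 = 1/(1+e^{2.5600}) = 0.0718
E[score] = 0.3775 + 0.2210 + 0.1493 + 0.0718 = 0.8196

0.820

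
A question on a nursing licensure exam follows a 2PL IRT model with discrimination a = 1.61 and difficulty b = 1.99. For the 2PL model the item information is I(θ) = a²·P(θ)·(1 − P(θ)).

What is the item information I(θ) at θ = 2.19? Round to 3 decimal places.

0.632

P = 1/(1+e^{-0.3220}) = 0.5798
P(1−P) = 0.5798 × 0.4202 = 0.2436
I = a² × P(1−P) = 1.61² × 0.2436 = 0.63151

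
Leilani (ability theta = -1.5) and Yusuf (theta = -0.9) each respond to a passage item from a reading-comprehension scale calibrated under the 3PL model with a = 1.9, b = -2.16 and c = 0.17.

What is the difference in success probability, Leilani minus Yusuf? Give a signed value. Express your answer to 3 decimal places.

P(theta) = c + (1 − c) · 1 / (1 + exp(−a(theta − b)))
P(Leilani) = 0.8157  [exponent 1.2540]
P(Yusuf) = 0.9306  [exponent 2.3940]
Difference = 0.8157 − 0.9306 = -0.1149

-0.115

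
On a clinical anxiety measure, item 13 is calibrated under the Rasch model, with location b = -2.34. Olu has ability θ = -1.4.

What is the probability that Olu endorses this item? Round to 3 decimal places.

0.719

P(θ) = 1 / (1 + exp(−(θ − b)))
Exponent: (-1.4 − (-2.34)) = 0.9400
1/(1 + e^{-0.9400}) = 0.7191
P = 0.7191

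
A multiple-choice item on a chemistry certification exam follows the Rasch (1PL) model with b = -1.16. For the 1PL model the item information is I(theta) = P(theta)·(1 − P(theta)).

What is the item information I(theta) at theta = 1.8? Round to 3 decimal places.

P = 1/(1+e^{-2.9600}) = 0.9507
P(1−P) = 0.9507 × 0.0493 = 0.0468
I = P(1−P) = 0.04684

0.047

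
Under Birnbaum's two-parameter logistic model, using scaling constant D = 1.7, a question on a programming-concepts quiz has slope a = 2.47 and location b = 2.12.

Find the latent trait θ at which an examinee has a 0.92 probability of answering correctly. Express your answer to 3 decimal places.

P(θ) = 1 / (1 + exp(−D·a(θ − b)))
logit = ln(0.9200/0.0800) = 2.4423
θ = b + logit/(1.7·a) = 2.12 + 2.4423/4.1990 = 2.7016

2.702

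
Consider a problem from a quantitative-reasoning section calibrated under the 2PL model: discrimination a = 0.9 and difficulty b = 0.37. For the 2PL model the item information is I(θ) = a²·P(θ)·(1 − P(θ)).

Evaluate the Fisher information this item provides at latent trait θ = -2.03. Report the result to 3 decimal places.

P = 1/(1+e^{2.1600}) = 0.1034
P(1−P) = 0.1034 × 0.8966 = 0.0927
I = a² × P(1−P) = 0.9² × 0.0927 = 0.07509

0.075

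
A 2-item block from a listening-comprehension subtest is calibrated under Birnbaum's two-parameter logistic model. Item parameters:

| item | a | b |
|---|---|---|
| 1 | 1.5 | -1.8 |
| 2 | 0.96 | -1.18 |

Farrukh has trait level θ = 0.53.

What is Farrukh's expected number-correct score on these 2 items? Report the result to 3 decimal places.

1.808

P(θ) = 1 / (1 + exp(−a(θ − b)))
P_1 = 1/(1+e^{-3.4950}) = 0.9705
P_2 = 1/(1+e^{-1.6416}) = 0.8378
E[score] = 0.9705 + 0.8378 = 1.8083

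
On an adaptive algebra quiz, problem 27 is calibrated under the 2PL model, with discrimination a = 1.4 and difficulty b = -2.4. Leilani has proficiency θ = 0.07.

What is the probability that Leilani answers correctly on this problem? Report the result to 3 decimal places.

P(θ) = 1 / (1 + exp(−a(θ − b)))
Exponent: 1.4 × (0.07 − (-2.4)) = 3.4580
1/(1 + e^{-3.4580}) = 0.9695

0.969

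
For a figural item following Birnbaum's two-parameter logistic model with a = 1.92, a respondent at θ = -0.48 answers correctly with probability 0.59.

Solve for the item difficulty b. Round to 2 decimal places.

-0.67

P(θ) = 1 / (1 + exp(−a(θ − b)))
logit(0.59) = ln(0.59/0.41) = 0.3640
b = θ − logit/(a) = -0.48 − 0.3640/1.9200 = -0.6696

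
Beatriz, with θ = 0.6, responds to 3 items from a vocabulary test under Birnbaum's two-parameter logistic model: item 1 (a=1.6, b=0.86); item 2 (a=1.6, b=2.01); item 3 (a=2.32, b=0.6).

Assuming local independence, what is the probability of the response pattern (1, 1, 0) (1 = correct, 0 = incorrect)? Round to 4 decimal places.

P(θ) = 1 / (1 + exp(−a(θ − b)))
P_1 = 1/(1+e^{0.4160}) = 0.3975
P_2 = 1/(1+e^{2.2560}) = 0.0948
P_3 = 1/(1+e^{0.0000}) = 0.5000
L = P_1 × P_2 × (1−P_3) = 0.3975 × 0.0948 × 0.5000 = 0.01885

0.0188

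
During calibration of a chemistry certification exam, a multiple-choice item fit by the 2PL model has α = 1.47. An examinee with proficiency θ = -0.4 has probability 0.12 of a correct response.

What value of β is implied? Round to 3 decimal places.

0.955

P(θ) = 1 / (1 + exp(−α(θ − β)))
logit(0.12) = ln(0.12/0.88) = -1.9924
β = θ − logit/(α) = -0.4 − (-1.9924)/1.4700 = 0.9554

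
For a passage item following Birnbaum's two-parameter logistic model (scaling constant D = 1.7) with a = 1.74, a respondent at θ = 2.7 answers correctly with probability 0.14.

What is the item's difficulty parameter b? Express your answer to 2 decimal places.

3.31

P(θ) = 1 / (1 + exp(−D·a(θ − b)))
logit(0.14) = ln(0.14/0.86) = -1.8153
b = θ − logit/(1.7·a) = 2.7 − (-1.8153)/2.9580 = 3.3137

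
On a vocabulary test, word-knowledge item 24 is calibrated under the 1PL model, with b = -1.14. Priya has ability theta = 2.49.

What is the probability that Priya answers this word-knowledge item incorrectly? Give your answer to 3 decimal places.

0.026

P(theta) = 1 / (1 + exp(−(theta − b)))
Exponent: (2.49 − (-1.14)) = 3.6300
1/(1 + e^{-3.6300}) = 0.9742
P = 0.9742
P(incorrect) = 1 − 0.9742 = 0.0258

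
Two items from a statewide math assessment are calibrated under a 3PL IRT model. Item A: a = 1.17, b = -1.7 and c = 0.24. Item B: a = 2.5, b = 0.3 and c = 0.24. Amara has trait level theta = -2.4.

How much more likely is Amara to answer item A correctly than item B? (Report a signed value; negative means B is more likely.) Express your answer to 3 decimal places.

0.232

P(theta) = c + (1 − c) · 1 / (1 + exp(−a(theta − b)))
P_A = 0.4725
P_B = 0.2409
P_A − P_B = 0.2317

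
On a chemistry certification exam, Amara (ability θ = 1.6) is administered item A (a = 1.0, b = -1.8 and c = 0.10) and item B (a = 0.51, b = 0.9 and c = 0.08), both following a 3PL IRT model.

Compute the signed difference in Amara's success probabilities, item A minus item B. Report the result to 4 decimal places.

P(θ) = c + (1 − c) · 1 / (1 + exp(−a(θ − b)))
P_A = 0.9709
P_B = 0.6212
P_A − P_B = 0.3497

0.3497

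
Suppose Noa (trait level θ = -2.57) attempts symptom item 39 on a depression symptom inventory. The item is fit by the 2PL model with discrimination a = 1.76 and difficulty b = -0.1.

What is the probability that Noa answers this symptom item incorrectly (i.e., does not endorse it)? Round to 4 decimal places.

P(θ) = 1 / (1 + exp(−a(θ − b)))
Exponent: 1.76 × (-2.57 − (-0.1)) = -4.3472
1/(1 + e^{4.3472}) = 0.0128
P(incorrect) = 1 − 0.0128 = 0.9872

0.9872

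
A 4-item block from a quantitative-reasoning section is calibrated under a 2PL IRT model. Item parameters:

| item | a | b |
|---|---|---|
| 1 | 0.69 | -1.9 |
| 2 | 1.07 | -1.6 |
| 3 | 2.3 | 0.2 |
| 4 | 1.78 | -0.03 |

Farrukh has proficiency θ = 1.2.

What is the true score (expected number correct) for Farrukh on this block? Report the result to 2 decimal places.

P(θ) = 1 / (1 + exp(−a(θ − b)))
P_1 = 1/(1+e^{-2.1390}) = 0.8946
P_2 = 1/(1+e^{-2.9960}) = 0.9524
P_3 = 1/(1+e^{-2.3000}) = 0.9089
P_4 = 1/(1+e^{-2.1894}) = 0.8993
E[score] = 0.8946 + 0.9524 + 0.9089 + 0.8993 = 3.6552

3.66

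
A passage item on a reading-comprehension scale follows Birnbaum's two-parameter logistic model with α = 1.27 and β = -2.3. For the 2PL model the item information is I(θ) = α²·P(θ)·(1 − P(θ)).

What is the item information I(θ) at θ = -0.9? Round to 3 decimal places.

P = 1/(1+e^{-1.7780}) = 0.8554
P(1−P) = 0.8554 × 0.1446 = 0.1237
I = α² × P(1−P) = 1.27² × 0.1237 = 0.19944

0.199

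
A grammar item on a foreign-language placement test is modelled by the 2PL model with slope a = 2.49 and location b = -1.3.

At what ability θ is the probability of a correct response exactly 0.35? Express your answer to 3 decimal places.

P(θ) = 1 / (1 + exp(−a(θ − b)))
logit = ln(0.3500/0.6500) = -0.6190
θ = b + logit/(a) = -1.3 + (-0.6190)/2.4900 = -1.5486

-1.549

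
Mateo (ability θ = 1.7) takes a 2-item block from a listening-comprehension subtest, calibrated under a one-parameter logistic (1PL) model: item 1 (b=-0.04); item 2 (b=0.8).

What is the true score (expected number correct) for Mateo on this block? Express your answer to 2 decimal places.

1.56

P(θ) = 1 / (1 + exp(−(θ − b)))
P_1 = 1/(1+e^{-1.7400}) = 0.8507
P_2 = 1/(1+e^{-0.9000}) = 0.7109
E[score] = 0.8507 + 0.7109 = 1.5616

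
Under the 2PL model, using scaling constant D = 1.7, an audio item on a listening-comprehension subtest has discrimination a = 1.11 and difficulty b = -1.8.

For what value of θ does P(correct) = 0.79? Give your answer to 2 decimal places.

-1.10

P(θ) = 1 / (1 + exp(−D·a(θ − b)))
logit = ln(0.7900/0.2100) = 1.3249
θ = b + logit/(1.7·a) = -1.8 + 1.3249/1.8870 = -1.0979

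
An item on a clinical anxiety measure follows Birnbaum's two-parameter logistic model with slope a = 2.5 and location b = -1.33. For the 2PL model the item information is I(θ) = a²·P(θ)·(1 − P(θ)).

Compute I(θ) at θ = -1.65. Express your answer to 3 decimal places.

1.337

P = 1/(1+e^{0.8000}) = 0.3100
P(1−P) = 0.3100 × 0.6900 = 0.2139
I = a² × P(1−P) = 2.5² × 0.2139 = 1.33694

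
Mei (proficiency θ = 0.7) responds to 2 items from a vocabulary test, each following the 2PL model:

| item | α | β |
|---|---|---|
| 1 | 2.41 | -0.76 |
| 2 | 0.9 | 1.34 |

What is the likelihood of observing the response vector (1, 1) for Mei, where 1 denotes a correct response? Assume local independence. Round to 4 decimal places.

0.3495

P(θ) = 1 / (1 + exp(−α(θ − β)))
P_1 = 1/(1+e^{-3.5186}) = 0.9712
P_2 = 1/(1+e^{0.5760}) = 0.3599
L = P_1 × P_2 = 0.9712 × 0.3599 = 0.34949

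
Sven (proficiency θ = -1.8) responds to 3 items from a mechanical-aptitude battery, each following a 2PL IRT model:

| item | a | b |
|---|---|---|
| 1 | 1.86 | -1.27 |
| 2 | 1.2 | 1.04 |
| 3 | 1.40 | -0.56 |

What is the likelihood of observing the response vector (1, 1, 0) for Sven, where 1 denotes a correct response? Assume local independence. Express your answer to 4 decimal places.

P(θ) = 1 / (1 + exp(−a(θ − b)))
P_1 = 1/(1+e^{0.9858}) = 0.2717
P_2 = 1/(1+e^{3.4080}) = 0.0320
P_3 = 1/(1+e^{1.7360}) = 0.1498
L = P_1 × P_2 × (1−P_3) = 0.2717 × 0.0320 × 0.8502 = 0.00740

0.0074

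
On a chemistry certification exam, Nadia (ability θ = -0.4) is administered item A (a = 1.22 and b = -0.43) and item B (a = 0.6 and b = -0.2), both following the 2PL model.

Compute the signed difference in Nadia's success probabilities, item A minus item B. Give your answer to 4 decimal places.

P(θ) = 1 / (1 + exp(−a(θ − b)))
P_A = 0.5091
P_B = 0.4700
P_A − P_B = 0.0391

0.0391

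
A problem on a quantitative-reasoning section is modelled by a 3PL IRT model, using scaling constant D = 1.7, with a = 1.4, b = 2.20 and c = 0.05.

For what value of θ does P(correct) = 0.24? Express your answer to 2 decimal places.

1.62

P(θ) = c + (1 − c) · 1 / (1 + exp(−D·a(θ − b)))
Remove guessing floor: (0.24 − 0.05)/(1 − 0.05) = 0.2000
logit = ln(0.2000/0.8000) = -1.3863
θ = b + logit/(1.7·a) = 2.20 + (-1.3863)/2.3800 = 1.6175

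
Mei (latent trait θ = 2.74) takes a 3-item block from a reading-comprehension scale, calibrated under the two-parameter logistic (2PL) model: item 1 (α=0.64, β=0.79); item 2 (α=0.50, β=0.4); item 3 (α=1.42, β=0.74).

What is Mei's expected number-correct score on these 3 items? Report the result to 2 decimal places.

P(θ) = 1 / (1 + exp(−α(θ − β)))
P_1 = 1/(1+e^{-1.2480}) = 0.7770
P_2 = 1/(1+e^{-1.1700}) = 0.7631
P_3 = 1/(1+e^{-2.8400}) = 0.9448
E[score] = 0.7770 + 0.7631 + 0.9448 = 2.4849

2.48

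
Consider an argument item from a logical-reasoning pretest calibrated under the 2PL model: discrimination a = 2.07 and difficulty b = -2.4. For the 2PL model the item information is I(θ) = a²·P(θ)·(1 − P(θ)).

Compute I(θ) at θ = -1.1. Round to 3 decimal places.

0.255

P = 1/(1+e^{-2.6910}) = 0.9365
P(1−P) = 0.9365 × 0.0635 = 0.0595
I = a² × P(1−P) = 2.07² × 0.0595 = 0.25484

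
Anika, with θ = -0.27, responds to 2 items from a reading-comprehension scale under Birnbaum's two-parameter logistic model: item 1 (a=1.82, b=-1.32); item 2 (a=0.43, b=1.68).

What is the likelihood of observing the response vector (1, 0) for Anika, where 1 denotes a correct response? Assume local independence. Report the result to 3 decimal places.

P(θ) = 1 / (1 + exp(−a(θ − b)))
P_1 = 1/(1+e^{-1.9110}) = 0.8711
P_2 = 1/(1+e^{0.8385}) = 0.3019
L = P_1 × (1−P_2) = 0.8711 × 0.6981 = 0.60818

0.608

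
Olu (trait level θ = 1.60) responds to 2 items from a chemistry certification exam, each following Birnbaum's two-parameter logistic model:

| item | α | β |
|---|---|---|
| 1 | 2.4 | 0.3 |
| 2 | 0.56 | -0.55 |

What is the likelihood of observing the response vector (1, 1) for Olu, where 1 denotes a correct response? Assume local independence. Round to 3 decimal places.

P(θ) = 1 / (1 + exp(−α(θ − β)))
P_1 = 1/(1+e^{-3.1200}) = 0.9577
P_2 = 1/(1+e^{-1.2040}) = 0.7692
L = P_1 × P_2 = 0.9577 × 0.7692 = 0.73670

0.737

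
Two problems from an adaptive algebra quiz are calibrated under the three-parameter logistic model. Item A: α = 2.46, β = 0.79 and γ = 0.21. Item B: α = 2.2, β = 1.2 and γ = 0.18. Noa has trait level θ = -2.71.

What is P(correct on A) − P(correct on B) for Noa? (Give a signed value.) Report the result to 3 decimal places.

P(θ) = γ + (1 − γ) · 1 / (1 + exp(−α(θ − β)))
P_A = 0.2101
P_B = 0.1802
P_A − P_B = 0.0300

0.030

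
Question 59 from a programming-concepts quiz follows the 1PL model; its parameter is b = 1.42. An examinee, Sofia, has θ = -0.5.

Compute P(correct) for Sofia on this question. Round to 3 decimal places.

0.128

P(θ) = 1 / (1 + exp(−(θ − b)))
Exponent: (-0.5 − 1.42) = -1.9200
1/(1 + e^{1.9200}) = 0.1279
P = 0.1279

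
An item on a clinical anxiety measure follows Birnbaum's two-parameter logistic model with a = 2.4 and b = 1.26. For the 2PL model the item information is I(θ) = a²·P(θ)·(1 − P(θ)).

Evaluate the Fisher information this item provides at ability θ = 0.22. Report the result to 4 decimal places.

0.4052

P = 1/(1+e^{2.4960}) = 0.0761
P(1−P) = 0.0761 × 0.9239 = 0.0703
I = a² × P(1−P) = 2.4² × 0.0703 = 0.40517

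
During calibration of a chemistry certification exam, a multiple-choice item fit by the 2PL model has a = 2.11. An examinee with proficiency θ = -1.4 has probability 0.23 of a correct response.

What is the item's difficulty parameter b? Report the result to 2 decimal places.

P(θ) = 1 / (1 + exp(−a(θ − b)))
logit(0.23) = ln(0.23/0.77) = -1.2083
b = θ − logit/(a) = -1.4 − (-1.2083)/2.1100 = -0.8273

-0.83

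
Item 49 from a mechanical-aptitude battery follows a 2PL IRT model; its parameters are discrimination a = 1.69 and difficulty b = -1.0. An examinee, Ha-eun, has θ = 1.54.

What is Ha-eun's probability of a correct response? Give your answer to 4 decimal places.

0.9865

P(θ) = 1 / (1 + exp(−a(θ − b)))
Exponent: 1.69 × (1.54 − (-1.0)) = 4.2926
1/(1 + e^{-4.2926}) = 0.9865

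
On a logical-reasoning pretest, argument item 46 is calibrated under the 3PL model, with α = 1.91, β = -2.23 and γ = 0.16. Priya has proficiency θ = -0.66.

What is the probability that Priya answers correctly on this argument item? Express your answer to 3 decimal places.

0.960

P(θ) = γ + (1 − γ) · 1 / (1 + exp(−α(θ − β)))
Exponent: 1.91 × (-0.66 − (-2.23)) = 2.9987
1/(1 + e^{-2.9987}) = 0.9525
P = 0.16 + 0.84 × 0.9525 = 0.9601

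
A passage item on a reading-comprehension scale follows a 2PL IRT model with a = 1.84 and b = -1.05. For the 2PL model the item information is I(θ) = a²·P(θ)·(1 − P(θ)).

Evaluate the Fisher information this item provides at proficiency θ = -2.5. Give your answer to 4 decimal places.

P = 1/(1+e^{2.6680}) = 0.0649
P(1−P) = 0.0649 × 0.9351 = 0.0607
I = a² × P(1−P) = 1.84² × 0.0607 = 0.20543

0.2054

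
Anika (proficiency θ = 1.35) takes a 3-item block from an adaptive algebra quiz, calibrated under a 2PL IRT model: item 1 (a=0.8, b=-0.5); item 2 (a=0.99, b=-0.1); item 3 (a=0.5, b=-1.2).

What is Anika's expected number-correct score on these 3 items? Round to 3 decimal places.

2.404

P(θ) = 1 / (1 + exp(−a(θ − b)))
P_1 = 1/(1+e^{-1.4800}) = 0.8146
P_2 = 1/(1+e^{-1.4355}) = 0.8078
P_3 = 1/(1+e^{-1.2750}) = 0.7816
E[score] = 0.8146 + 0.8078 + 0.7816 = 2.4039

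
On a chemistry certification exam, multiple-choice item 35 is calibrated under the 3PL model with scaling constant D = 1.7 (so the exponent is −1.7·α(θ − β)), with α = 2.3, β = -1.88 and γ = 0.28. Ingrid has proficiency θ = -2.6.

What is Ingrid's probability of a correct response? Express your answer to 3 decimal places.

0.321

P(θ) = γ + (1 − γ) · 1 / (1 + exp(−D·α(θ − β)))
Exponent: 1.7 × 2.3 × (-2.6 − (-1.88)) = -2.8152
1/(1 + e^{2.8152}) = 0.0565
P = 0.28 + 0.72 × 0.0565 = 0.3207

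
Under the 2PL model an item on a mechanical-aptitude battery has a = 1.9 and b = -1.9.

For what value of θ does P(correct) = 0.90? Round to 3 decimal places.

P(θ) = 1 / (1 + exp(−a(θ − b)))
logit = ln(0.9000/0.1000) = 2.1972
θ = b + logit/(a) = -1.9 + 2.1972/1.9000 = -0.7436

-0.744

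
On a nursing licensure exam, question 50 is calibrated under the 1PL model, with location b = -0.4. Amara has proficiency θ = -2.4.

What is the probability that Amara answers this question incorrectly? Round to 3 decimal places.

0.881

P(θ) = 1 / (1 + exp(−(θ − b)))
Exponent: (-2.4 − (-0.4)) = -2.0000
1/(1 + e^{2.0000}) = 0.1192
P = 0.1192
P(incorrect) = 1 − 0.1192 = 0.8808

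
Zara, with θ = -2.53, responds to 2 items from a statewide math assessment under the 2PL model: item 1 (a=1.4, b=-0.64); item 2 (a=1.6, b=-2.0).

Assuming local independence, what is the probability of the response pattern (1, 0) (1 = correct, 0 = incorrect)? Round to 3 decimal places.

P(θ) = 1 / (1 + exp(−a(θ − b)))
P_1 = 1/(1+e^{2.6460}) = 0.0662
P_2 = 1/(1+e^{0.8480}) = 0.2999
L = P_1 × (1−P_2) = 0.0662 × 0.7001 = 0.04637

0.046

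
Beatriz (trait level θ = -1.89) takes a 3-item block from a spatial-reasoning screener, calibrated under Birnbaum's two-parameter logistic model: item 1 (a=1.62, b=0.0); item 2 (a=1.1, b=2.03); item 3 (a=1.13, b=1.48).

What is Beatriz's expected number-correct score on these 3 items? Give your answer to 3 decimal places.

P(θ) = 1 / (1 + exp(−a(θ − b)))
P_1 = 1/(1+e^{3.0618}) = 0.0447
P_2 = 1/(1+e^{4.3120}) = 0.0132
P_3 = 1/(1+e^{3.8081}) = 0.0217
E[score] = 0.0447 + 0.0132 + 0.0217 = 0.0796

0.080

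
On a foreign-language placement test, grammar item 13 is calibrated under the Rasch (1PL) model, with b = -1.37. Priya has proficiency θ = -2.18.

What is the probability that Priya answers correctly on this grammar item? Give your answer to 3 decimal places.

0.308

P(θ) = 1 / (1 + exp(−(θ − b)))
Exponent: (-2.18 − (-1.37)) = -0.8100
1/(1 + e^{0.8100}) = 0.3079
P = 0.3079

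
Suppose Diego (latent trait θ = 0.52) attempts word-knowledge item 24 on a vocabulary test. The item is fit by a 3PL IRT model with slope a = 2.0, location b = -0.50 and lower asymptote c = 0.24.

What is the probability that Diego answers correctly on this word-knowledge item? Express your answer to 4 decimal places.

P(θ) = c + (1 − c) · 1 / (1 + exp(−a(θ − b)))
Exponent: 2.0 × (0.52 − (-0.50)) = 2.0400
1/(1 + e^{-2.0400}) = 0.8849
P = 0.24 + 0.76 × 0.8849 = 0.9125

0.9125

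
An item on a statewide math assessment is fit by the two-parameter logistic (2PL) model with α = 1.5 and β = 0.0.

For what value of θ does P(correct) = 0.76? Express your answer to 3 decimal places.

0.768

P(θ) = 1 / (1 + exp(−α(θ − β)))
logit = ln(0.7600/0.2400) = 1.1527
θ = β + logit/(α) = 0.0 + 1.1527/1.5000 = 0.7685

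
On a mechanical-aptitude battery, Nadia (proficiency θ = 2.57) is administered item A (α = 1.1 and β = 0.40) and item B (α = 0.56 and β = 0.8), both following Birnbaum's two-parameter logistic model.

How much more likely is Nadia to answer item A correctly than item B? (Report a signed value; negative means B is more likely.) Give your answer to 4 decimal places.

0.1865

P(θ) = 1 / (1 + exp(−α(θ − β)))
P_A = 0.9158
P_B = 0.7293
P_A − P_B = 0.1865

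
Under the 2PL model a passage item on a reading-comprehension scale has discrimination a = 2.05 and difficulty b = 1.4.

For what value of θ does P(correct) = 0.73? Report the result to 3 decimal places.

P(θ) = 1 / (1 + exp(−a(θ − b)))
logit = ln(0.7300/0.2700) = 0.9946
θ = b + logit/(a) = 1.4 + 0.9946/2.0500 = 1.8852

1.885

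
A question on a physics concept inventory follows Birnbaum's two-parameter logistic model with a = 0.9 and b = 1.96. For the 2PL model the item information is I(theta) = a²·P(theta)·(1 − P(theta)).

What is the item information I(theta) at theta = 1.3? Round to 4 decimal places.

0.1856

P = 1/(1+e^{0.5940}) = 0.3557
P(1−P) = 0.3557 × 0.6443 = 0.2292
I = a² × P(1−P) = 0.9² × 0.2292 = 0.18564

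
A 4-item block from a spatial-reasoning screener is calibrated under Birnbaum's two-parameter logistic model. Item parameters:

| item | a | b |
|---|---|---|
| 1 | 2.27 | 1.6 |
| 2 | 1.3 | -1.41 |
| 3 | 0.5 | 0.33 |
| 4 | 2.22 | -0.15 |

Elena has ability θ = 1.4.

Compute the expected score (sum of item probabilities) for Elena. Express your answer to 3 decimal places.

2.963

P(θ) = 1 / (1 + exp(−a(θ − b)))
P_1 = 1/(1+e^{0.4540}) = 0.3884
P_2 = 1/(1+e^{-3.6530}) = 0.9747
P_3 = 1/(1+e^{-0.5350}) = 0.6306
P_4 = 1/(1+e^{-3.4410}) = 0.9690
E[score] = 0.3884 + 0.9747 + 0.6306 + 0.9690 = 2.9628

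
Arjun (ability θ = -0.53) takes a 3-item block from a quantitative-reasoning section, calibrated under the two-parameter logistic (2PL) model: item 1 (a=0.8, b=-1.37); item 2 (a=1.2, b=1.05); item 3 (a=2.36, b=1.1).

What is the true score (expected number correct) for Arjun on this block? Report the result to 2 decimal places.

0.81

P(θ) = 1 / (1 + exp(−a(θ − b)))
P_1 = 1/(1+e^{-0.6720}) = 0.6620
P_2 = 1/(1+e^{1.8960}) = 0.1306
P_3 = 1/(1+e^{3.8468}) = 0.0209
E[score] = 0.6620 + 0.1306 + 0.0209 = 0.8134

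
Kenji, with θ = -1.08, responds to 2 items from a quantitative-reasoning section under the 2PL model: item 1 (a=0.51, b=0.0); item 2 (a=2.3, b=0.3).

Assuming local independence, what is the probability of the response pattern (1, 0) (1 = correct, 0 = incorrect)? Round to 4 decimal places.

0.3510

P(θ) = 1 / (1 + exp(−a(θ − b)))
P_1 = 1/(1+e^{0.5508}) = 0.3657
P_2 = 1/(1+e^{3.1740}) = 0.0402
L = P_1 × (1−P_2) = 0.3657 × 0.9598 = 0.35099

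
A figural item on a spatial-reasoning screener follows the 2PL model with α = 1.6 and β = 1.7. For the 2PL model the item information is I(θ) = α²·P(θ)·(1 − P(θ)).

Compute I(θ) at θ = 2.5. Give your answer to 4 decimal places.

0.4358

P = 1/(1+e^{-1.2800}) = 0.7824
P(1−P) = 0.7824 × 0.2176 = 0.1702
I = α² × P(1−P) = 1.6² × 0.1702 = 0.43577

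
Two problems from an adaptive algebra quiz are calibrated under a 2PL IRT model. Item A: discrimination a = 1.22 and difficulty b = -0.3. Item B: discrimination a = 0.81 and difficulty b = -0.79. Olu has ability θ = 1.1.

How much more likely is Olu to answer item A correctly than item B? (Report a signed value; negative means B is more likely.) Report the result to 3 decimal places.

0.024

P(θ) = 1 / (1 + exp(−a(θ − b)))
P_A = 0.8466
P_B = 0.8221
P_A − P_B = 0.0244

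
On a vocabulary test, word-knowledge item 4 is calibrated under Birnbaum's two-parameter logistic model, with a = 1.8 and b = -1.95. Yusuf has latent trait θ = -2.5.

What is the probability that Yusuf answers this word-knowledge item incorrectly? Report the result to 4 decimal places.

0.7291

P(θ) = 1 / (1 + exp(−a(θ − b)))
Exponent: 1.8 × (-2.5 − (-1.95)) = -0.9900
1/(1 + e^{0.9900}) = 0.2709
P(incorrect) = 1 − 0.2709 = 0.7291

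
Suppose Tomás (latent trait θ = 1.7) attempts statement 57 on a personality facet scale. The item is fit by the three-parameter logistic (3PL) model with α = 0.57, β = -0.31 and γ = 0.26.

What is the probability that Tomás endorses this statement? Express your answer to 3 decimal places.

0.821

P(θ) = γ + (1 − γ) · 1 / (1 + exp(−α(θ − β)))
Exponent: 0.57 × (1.7 − (-0.31)) = 1.1457
1/(1 + e^{-1.1457}) = 0.7587
P = 0.26 + 0.74 × 0.7587 = 0.8215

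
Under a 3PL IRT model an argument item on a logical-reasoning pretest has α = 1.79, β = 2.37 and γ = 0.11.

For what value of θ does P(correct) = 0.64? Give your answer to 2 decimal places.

P(θ) = γ + (1 − γ) · 1 / (1 + exp(−α(θ − β)))
Remove guessing floor: (0.64 − 0.11)/(1 − 0.11) = 0.5955
logit = ln(0.5955/0.4045) = 0.3868
θ = β + logit/(α) = 2.37 + 0.3868/1.7900 = 2.5861

2.59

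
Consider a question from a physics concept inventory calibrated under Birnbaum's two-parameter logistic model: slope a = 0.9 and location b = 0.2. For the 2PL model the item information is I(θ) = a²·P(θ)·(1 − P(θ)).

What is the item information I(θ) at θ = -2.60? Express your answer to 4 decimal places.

P = 1/(1+e^{2.5200}) = 0.0745
P(1−P) = 0.0745 × 0.9255 = 0.0689
I = a² × P(1−P) = 0.9² × 0.0689 = 0.05583

0.0558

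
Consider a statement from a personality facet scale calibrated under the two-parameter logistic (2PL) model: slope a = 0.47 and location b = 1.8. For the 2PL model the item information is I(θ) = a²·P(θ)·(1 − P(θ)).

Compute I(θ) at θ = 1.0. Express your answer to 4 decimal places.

0.0533

P = 1/(1+e^{0.3760}) = 0.4071
P(1−P) = 0.4071 × 0.5929 = 0.2414
I = a² × P(1−P) = 0.47² × 0.2414 = 0.05332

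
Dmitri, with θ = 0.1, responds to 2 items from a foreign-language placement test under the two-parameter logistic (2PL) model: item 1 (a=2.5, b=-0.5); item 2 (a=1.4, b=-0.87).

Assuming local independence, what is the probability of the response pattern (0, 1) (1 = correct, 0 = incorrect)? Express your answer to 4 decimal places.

0.1451

P(θ) = 1 / (1 + exp(−a(θ − b)))
P_1 = 1/(1+e^{-1.5000}) = 0.8176
P_2 = 1/(1+e^{-1.3580}) = 0.7954
L = (1−P_1) × P_2 = 0.1824 × 0.7954 = 0.14511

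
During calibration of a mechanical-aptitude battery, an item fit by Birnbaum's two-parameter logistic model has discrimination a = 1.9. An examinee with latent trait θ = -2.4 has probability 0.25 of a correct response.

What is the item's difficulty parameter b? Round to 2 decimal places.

-1.82

P(θ) = 1 / (1 + exp(−a(θ − b)))
logit(0.25) = ln(0.25/0.75) = -1.0986
b = θ − logit/(a) = -2.4 − (-1.0986)/1.9000 = -1.8218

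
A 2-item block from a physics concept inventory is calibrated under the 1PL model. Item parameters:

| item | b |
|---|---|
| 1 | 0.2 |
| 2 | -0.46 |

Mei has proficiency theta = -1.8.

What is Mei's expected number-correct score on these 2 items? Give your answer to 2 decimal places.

0.33

P(theta) = 1 / (1 + exp(−(theta − b)))
P_1 = 1/(1+e^{2.0000}) = 0.1192
P_2 = 1/(1+e^{1.3400}) = 0.2075
E[score] = 0.1192 + 0.2075 = 0.3267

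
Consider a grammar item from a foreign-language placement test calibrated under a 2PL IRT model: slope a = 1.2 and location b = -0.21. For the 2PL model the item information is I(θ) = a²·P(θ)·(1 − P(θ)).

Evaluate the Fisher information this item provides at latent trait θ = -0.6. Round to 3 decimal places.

0.341

P = 1/(1+e^{0.4680}) = 0.3851
P(1−P) = 0.3851 × 0.6149 = 0.2368
I = a² × P(1−P) = 1.2² × 0.2368 = 0.34099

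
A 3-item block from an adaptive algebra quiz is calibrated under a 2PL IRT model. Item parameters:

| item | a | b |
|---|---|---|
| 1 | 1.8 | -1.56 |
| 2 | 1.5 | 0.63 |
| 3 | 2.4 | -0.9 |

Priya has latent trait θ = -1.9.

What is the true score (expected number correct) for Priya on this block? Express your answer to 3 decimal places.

P(θ) = 1 / (1 + exp(−a(θ − b)))
P_1 = 1/(1+e^{0.6120}) = 0.3516
P_2 = 1/(1+e^{3.7950}) = 0.0220
P_3 = 1/(1+e^{2.4000}) = 0.0832
E[score] = 0.3516 + 0.0220 + 0.0832 = 0.4568

0.457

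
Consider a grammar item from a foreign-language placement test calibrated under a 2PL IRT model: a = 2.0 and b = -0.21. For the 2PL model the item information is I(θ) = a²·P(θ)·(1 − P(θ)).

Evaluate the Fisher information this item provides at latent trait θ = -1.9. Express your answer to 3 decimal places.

0.127

P = 1/(1+e^{3.3800}) = 0.0329
P(1−P) = 0.0329 × 0.9671 = 0.0318
I = a² × P(1−P) = 2.0² × 0.0318 = 0.12737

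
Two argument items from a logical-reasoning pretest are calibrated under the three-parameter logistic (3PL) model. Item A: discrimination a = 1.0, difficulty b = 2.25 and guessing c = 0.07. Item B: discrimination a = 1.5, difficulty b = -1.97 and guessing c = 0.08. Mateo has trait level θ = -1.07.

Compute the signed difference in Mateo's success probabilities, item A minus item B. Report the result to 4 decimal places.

-0.7082

P(θ) = c + (1 − c) · 1 / (1 + exp(−a(θ − b)))
P_A = 0.1024
P_B = 0.8106
P_A − P_B = -0.7082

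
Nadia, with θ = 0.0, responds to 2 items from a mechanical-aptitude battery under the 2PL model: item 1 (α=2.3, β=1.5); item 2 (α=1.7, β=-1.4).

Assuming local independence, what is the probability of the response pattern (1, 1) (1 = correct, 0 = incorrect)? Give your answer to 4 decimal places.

P(θ) = 1 / (1 + exp(−α(θ − β)))
P_1 = 1/(1+e^{3.4500}) = 0.0308
P_2 = 1/(1+e^{-2.3800}) = 0.9153
L = P_1 × P_2 = 0.0308 × 0.9153 = 0.02816

0.0282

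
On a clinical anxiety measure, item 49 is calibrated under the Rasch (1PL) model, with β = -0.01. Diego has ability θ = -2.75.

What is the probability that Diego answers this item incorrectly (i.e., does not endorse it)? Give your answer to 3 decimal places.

0.939

P(θ) = 1 / (1 + exp(−(θ − β)))
Exponent: (-2.75 − (-0.01)) = -2.7400
1/(1 + e^{2.7400}) = 0.0607
P = 0.0607
P(incorrect) = 1 − 0.0607 = 0.9393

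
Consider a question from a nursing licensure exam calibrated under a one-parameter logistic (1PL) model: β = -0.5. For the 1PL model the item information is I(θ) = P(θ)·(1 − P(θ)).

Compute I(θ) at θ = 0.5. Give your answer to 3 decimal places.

P = 1/(1+e^{-1.0000}) = 0.7311
P(1−P) = 0.7311 × 0.2689 = 0.1966
I = P(1−P) = 0.19661

0.197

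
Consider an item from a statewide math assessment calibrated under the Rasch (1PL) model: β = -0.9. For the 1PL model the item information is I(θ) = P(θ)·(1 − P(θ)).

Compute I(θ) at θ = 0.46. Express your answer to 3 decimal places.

P = 1/(1+e^{-1.3600}) = 0.7958
P(1−P) = 0.7958 × 0.2042 = 0.1625
I = P(1−P) = 0.16253

0.163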